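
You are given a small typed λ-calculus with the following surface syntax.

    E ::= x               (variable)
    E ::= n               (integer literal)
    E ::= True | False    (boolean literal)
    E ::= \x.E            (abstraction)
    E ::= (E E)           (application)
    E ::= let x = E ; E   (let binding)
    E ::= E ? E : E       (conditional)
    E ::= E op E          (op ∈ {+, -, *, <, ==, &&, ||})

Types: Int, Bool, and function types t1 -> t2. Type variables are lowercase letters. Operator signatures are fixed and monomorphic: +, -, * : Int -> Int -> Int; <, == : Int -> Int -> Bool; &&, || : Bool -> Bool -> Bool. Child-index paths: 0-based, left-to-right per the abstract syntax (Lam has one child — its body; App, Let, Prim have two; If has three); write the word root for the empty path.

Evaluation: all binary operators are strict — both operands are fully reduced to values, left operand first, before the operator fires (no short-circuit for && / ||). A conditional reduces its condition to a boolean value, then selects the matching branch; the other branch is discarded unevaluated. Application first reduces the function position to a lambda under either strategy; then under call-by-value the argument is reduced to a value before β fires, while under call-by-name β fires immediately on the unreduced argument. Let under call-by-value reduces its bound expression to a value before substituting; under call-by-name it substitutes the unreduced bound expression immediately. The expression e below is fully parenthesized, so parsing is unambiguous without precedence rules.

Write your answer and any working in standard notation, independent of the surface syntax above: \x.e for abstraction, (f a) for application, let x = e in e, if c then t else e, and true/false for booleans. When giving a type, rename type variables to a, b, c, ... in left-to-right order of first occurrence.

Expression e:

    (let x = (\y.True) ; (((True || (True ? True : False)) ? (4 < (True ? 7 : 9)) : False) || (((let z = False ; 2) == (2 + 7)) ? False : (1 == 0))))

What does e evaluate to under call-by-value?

Answer: true

Derivation:
step 0: (let x = (\y.true) in ((if (true || (if true then true else false)) then (4 < (if true then 7 else 9)) else false) || (if ((let z = false in 2) == (2 + 7)) then false else (1 == 0))))
step 1: [let@root] ((if (true || (if true then true else false)) then (4 < (if true then 7 else 9)) else false) || (if ((let z = false in 2) == (2 + 7)) then false else (1 == 0)))
step 2: [if@0.0.1] ((if (true || true) then (4 < (if true then 7 else 9)) else false) || (if ((let z = false in 2) == (2 + 7)) then false else (1 == 0)))
step 3: [delta@0.0] ((if true then (4 < (if true then 7 else 9)) else false) || (if ((let z = false in 2) == (2 + 7)) then false else (1 == 0)))
step 4: [if@0] ((4 < (if true then 7 else 9)) || (if ((let z = false in 2) == (2 + 7)) then false else (1 == 0)))
step 5: [if@0.1] ((4 < 7) || (if ((let z = false in 2) == (2 + 7)) then false else (1 == 0)))
step 6: [delta@0] (true || (if ((let z = false in 2) == (2 + 7)) then false else (1 == 0)))
step 7: [let@1.0.0] (true || (if (2 == (2 + 7)) then false else (1 == 0)))
step 8: [delta@1.0.1] (true || (if (2 == 9) then false else (1 == 0)))
step 9: [delta@1.0] (true || (if false then false else (1 == 0)))
step 10: [if@1] (true || (1 == 0))
step 11: [delta@1] (true || false)
step 12: [delta@root] true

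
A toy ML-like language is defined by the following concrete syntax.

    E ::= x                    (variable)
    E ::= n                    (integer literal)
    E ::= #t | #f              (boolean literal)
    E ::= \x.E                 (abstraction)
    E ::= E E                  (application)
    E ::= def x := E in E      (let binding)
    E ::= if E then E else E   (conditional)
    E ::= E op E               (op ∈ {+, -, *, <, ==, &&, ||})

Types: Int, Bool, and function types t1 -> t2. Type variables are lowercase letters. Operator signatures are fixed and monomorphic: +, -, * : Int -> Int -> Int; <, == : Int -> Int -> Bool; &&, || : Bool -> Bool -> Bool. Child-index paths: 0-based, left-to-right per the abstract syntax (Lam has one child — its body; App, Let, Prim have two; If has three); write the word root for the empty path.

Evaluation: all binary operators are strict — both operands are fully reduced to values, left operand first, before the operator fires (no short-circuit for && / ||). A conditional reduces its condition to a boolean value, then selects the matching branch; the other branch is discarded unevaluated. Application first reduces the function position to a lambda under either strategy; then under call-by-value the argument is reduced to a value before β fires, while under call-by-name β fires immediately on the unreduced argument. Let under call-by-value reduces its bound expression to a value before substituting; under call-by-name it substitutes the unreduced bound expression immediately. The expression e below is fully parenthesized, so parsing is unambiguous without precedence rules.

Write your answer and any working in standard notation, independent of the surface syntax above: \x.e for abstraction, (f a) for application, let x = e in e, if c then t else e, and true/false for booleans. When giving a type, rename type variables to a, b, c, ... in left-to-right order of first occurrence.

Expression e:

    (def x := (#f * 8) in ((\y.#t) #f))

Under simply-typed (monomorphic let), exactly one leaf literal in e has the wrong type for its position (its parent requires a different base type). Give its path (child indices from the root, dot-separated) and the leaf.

Answer: 0.0 : false

Working:
  unify Bool ~ Int
  FAIL: mismatch Bool ~ Int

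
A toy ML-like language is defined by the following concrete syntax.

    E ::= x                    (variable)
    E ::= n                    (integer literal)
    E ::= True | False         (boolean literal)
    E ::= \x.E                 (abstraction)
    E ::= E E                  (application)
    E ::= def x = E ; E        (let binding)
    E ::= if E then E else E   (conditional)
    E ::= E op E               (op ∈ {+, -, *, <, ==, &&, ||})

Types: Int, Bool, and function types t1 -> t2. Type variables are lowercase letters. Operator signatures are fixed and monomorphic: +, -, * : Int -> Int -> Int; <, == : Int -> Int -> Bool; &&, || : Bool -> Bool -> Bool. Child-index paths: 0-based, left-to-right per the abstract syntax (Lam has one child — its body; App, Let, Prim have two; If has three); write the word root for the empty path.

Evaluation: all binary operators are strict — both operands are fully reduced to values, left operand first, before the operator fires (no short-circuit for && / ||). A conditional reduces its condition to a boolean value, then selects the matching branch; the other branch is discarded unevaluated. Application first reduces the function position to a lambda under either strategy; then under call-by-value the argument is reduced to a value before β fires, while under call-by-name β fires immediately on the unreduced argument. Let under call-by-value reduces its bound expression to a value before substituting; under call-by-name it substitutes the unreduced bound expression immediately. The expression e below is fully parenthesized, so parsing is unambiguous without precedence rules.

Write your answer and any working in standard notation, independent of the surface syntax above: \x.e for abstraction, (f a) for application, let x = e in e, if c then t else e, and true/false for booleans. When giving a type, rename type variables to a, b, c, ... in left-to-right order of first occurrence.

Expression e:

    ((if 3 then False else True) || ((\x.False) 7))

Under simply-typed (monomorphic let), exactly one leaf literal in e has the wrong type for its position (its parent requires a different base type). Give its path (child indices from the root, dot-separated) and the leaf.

Derivation:
  unify Int ~ Bool
  FAIL: mismatch Int ~ Bool

Answer: 0.0 : 3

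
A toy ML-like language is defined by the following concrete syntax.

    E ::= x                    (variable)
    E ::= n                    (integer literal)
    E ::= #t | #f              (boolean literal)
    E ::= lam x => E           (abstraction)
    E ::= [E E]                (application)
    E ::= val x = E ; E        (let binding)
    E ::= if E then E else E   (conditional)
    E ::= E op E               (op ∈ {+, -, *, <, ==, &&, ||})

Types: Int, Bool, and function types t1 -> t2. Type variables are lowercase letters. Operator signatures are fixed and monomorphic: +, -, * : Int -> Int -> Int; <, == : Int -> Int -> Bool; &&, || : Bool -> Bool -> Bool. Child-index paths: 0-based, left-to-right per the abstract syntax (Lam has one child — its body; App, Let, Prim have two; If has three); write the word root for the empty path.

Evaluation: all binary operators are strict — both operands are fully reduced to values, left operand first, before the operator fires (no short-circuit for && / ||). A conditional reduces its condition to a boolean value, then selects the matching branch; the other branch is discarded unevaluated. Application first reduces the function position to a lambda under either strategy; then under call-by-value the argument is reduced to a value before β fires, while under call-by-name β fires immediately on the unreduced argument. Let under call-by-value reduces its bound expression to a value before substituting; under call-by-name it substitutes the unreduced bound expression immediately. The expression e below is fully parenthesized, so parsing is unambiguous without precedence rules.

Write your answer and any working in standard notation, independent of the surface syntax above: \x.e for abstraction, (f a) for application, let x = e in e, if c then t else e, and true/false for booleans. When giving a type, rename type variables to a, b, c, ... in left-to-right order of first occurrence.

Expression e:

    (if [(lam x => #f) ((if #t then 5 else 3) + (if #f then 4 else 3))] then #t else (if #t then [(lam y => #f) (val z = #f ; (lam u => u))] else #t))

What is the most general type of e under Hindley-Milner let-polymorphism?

Working:
\x._ : a -> Bool
  unify Bool ~ Bool
  unify Int ~ Int
  unify Int ~ Int
  unify Bool ~ Bool
  unify Int ~ Int
  unify Int ~ Int
  unify a -> Bool ~ Int -> b
  unify a ~ Int
  unify Bool ~ b
_ _ : Bool
  unify Bool ~ Bool
  unify Bool ~ Bool
\y._ : c -> Bool
let z : Bool
u : d
\u._ : d -> d
  unify c -> Bool ~ (d -> d) -> e
  unify c ~ d -> d
  unify Bool ~ e
_ _ : Bool
  unify Bool ~ Bool
  unify Bool ~ Bool

Answer: Bool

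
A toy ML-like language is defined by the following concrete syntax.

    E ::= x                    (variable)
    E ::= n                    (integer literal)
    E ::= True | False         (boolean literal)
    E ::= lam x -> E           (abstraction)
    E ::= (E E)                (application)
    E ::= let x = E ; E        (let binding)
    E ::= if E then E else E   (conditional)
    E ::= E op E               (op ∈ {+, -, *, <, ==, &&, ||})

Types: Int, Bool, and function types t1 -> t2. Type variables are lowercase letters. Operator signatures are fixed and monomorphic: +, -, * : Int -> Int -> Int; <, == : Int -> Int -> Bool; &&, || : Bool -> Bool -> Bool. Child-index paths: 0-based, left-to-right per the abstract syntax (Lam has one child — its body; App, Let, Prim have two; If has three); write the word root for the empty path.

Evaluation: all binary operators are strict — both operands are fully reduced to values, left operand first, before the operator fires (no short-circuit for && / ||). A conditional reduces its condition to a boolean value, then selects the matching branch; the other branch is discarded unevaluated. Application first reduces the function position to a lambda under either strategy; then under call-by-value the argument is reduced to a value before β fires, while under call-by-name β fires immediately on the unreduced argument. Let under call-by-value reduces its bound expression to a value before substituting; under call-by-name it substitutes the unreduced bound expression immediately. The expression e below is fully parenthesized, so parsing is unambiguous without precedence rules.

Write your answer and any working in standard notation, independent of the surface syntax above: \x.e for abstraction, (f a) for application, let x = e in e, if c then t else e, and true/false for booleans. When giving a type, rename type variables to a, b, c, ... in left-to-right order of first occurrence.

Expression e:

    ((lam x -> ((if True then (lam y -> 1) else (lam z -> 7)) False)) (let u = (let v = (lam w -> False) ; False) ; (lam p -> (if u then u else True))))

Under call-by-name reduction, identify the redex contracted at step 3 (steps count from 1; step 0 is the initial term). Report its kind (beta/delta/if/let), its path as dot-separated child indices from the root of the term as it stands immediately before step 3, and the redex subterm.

Working:
step 0: ((\x.((if true then (\y.1) else (\z.7)) false)) (let u = (let v = (\w.false) in false) in (\p.(if u then u else true))))
step 1: [beta@root] ((if true then (\y.1) else (\z.7)) false)
step 2: [if@0] ((\y.1) false)
step 3: [beta@root] 1

Answer: beta at root : ((\y.1) false)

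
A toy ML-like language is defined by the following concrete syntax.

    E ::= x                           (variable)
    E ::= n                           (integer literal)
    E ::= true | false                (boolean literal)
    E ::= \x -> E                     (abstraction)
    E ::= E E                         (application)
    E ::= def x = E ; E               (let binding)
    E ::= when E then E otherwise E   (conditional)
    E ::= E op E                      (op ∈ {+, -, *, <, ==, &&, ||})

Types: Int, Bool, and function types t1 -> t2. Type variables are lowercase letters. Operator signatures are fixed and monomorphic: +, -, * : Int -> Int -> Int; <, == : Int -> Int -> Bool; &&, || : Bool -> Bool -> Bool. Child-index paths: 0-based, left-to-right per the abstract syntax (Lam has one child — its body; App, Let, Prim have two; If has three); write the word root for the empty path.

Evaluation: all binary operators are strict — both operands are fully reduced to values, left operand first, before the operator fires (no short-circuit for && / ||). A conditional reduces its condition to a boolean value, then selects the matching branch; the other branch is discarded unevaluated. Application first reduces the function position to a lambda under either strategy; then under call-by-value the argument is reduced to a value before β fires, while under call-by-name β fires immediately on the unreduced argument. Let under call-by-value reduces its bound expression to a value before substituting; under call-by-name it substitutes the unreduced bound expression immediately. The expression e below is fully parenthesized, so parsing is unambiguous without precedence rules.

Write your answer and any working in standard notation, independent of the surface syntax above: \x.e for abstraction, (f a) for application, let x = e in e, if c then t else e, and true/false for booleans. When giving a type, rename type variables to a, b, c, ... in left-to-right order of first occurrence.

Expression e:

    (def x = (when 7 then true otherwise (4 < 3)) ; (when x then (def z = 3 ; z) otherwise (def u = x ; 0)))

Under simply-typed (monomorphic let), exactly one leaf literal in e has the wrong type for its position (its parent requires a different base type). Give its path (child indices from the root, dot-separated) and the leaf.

Derivation:
  unify Int ~ Bool
  FAIL: mismatch Int ~ Bool

Answer: 0.0 : 7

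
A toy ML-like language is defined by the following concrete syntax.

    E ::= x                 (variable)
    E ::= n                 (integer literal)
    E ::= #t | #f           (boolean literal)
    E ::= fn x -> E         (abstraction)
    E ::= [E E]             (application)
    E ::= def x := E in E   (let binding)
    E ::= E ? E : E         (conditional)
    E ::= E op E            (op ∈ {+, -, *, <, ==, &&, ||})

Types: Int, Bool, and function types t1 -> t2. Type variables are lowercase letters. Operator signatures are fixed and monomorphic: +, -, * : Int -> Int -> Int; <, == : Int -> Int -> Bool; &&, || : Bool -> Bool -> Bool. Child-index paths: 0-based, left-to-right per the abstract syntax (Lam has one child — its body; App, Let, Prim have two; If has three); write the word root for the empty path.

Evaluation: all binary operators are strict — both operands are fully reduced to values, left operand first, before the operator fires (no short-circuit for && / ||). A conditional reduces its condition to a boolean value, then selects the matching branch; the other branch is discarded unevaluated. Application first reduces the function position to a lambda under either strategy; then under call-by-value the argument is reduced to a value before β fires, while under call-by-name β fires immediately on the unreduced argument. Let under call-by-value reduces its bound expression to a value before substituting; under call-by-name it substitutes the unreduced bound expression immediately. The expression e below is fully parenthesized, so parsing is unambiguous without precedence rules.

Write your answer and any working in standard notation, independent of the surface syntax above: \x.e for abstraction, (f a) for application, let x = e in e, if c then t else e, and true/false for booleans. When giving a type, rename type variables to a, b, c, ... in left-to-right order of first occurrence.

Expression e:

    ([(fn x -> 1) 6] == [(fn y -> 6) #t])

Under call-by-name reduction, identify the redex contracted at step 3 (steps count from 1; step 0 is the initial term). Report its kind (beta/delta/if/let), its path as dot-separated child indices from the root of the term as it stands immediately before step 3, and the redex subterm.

Trace:
step 0: (((\x.1) 6) == ((\y.6) true))
step 1: [beta@0] (1 == ((\y.6) true))
step 2: [beta@1] (1 == 6)
step 3: [delta@root] false

Answer: delta at root : (1 == 6)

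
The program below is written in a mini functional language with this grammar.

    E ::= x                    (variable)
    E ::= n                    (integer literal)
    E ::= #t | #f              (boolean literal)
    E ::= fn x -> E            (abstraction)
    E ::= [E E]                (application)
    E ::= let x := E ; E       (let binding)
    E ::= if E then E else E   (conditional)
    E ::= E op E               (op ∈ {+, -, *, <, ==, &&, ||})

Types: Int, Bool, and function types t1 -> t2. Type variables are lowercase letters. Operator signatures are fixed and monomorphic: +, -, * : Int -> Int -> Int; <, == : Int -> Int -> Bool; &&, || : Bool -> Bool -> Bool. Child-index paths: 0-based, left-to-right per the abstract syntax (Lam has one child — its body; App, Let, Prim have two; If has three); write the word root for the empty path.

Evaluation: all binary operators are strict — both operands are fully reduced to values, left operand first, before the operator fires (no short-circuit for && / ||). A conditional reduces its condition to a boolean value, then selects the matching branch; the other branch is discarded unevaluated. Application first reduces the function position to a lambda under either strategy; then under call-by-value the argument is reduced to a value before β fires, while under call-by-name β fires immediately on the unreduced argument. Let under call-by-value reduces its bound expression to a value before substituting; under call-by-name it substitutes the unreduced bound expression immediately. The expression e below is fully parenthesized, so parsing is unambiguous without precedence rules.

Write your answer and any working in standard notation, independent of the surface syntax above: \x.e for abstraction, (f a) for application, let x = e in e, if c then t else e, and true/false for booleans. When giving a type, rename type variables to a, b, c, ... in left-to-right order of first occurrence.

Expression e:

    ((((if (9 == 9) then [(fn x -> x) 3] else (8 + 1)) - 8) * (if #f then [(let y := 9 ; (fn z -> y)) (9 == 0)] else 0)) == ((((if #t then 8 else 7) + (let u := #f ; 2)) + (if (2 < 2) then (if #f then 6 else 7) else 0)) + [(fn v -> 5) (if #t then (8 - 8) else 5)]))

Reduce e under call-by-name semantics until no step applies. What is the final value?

Working:
step 0: ((((if (9 == 9) then ((\x.x) 3) else (8 + 1)) - 8) * (if false then ((let y = 9 in (\z.y)) (9 == 0)) else 0)) == ((((if true then 8 else 7) + (let u = false in 2)) + (if (2 < 2) then (if false then 6 else 7) else 0)) + ((\v.5) (if true then (8 - 8) else 5))))
step 1: [delta@0.0.0.0] ((((if true then ((\x.x) 3) else (8 + 1)) - 8) * (if false then ((let y = 9 in (\z.y)) (9 == 0)) else 0)) == ((((if true then 8 else 7) + (let u = false in 2)) + (if (2 < 2) then (if false then 6 else 7) else 0)) + ((\v.5) (if true then (8 - 8) else 5))))
step 2: [if@0.0.0] (((((\x.x) 3) - 8) * (if false then ((let y = 9 in (\z.y)) (9 == 0)) else 0)) == ((((if true then 8 else 7) + (let u = false in 2)) + (if (2 < 2) then (if false then 6 else 7) else 0)) + ((\v.5) (if true then (8 - 8) else 5))))
step 3: [beta@0.0.0] (((3 - 8) * (if false then ((let y = 9 in (\z.y)) (9 == 0)) else 0)) == ((((if true then 8 else 7) + (let u = false in 2)) + (if (2 < 2) then (if false then 6 else 7) else 0)) + ((\v.5) (if true then (8 - 8) else 5))))
step 4: [delta@0.0] ((-5 * (if false then ((let y = 9 in (\z.y)) (9 == 0)) else 0)) == ((((if true then 8 else 7) + (let u = false in 2)) + (if (2 < 2) then (if false then 6 else 7) else 0)) + ((\v.5) (if true then (8 - 8) else 5))))
step 5: [if@0.1] ((-5 * 0) == ((((if true then 8 else 7) + (let u = false in 2)) + (if (2 < 2) then (if false then 6 else 7) else 0)) + ((\v.5) (if true then (8 - 8) else 5))))
step 6: [delta@0] (0 == ((((if true then 8 else 7) + (let u = false in 2)) + (if (2 < 2) then (if false then 6 else 7) else 0)) + ((\v.5) (if true then (8 - 8) else 5))))
step 7: [if@1.0.0.0] (0 == (((8 + (let u = false in 2)) + (if (2 < 2) then (if false then 6 else 7) else 0)) + ((\v.5) (if true then (8 - 8) else 5))))
step 8: [let@1.0.0.1] (0 == (((8 + 2) + (if (2 < 2) then (if false then 6 else 7) else 0)) + ((\v.5) (if true then (8 - 8) else 5))))
step 9: [delta@1.0.0] (0 == ((10 + (if (2 < 2) then (if false then 6 else 7) else 0)) + ((\v.5) (if true then (8 - 8) else 5))))
step 10: [delta@1.0.1.0] (0 == ((10 + (if false then (if false then 6 else 7) else 0)) + ((\v.5) (if true then (8 - 8) else 5))))
step 11: [if@1.0.1] (0 == ((10 + 0) + ((\v.5) (if true then (8 - 8) else 5))))
step 12: [delta@1.0] (0 == (10 + ((\v.5) (if true then (8 - 8) else 5))))
step 13: [beta@1.1] (0 == (10 + 5))
step 14: [delta@1] (0 == 15)
step 15: [delta@root] false

Answer: false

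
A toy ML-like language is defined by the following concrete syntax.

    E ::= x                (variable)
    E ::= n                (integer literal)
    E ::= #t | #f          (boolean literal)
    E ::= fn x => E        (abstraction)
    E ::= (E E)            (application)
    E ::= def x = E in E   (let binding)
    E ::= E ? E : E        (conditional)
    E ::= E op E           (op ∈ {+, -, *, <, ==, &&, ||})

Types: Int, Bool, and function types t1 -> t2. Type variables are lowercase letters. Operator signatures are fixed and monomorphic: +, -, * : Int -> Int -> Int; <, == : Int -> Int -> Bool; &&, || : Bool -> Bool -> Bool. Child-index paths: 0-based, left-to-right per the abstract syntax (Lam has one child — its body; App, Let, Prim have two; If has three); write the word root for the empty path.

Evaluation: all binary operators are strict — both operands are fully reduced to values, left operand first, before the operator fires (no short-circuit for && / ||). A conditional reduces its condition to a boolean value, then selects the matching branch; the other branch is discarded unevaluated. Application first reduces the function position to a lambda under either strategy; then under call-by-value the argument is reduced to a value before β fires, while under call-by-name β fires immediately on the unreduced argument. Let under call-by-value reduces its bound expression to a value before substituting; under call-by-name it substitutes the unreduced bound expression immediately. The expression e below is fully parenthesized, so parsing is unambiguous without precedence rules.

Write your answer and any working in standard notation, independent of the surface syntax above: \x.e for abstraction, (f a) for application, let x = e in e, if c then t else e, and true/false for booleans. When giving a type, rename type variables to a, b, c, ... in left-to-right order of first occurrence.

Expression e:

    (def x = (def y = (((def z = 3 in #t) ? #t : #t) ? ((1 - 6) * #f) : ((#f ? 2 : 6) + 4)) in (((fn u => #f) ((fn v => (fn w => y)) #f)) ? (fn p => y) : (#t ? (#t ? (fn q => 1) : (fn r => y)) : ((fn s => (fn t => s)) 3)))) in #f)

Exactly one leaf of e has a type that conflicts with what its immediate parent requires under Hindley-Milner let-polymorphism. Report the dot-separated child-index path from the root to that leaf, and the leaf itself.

Answer: 0.0.1.1 : false

Working:
let z : Int
  unify Bool ~ Bool
  unify Bool ~ Bool
  unify Bool ~ Bool
  unify Int ~ Int
  unify Int ~ Int
  unify Int ~ Int
  unify Bool ~ Int
  FAIL: mismatch Bool ~ Int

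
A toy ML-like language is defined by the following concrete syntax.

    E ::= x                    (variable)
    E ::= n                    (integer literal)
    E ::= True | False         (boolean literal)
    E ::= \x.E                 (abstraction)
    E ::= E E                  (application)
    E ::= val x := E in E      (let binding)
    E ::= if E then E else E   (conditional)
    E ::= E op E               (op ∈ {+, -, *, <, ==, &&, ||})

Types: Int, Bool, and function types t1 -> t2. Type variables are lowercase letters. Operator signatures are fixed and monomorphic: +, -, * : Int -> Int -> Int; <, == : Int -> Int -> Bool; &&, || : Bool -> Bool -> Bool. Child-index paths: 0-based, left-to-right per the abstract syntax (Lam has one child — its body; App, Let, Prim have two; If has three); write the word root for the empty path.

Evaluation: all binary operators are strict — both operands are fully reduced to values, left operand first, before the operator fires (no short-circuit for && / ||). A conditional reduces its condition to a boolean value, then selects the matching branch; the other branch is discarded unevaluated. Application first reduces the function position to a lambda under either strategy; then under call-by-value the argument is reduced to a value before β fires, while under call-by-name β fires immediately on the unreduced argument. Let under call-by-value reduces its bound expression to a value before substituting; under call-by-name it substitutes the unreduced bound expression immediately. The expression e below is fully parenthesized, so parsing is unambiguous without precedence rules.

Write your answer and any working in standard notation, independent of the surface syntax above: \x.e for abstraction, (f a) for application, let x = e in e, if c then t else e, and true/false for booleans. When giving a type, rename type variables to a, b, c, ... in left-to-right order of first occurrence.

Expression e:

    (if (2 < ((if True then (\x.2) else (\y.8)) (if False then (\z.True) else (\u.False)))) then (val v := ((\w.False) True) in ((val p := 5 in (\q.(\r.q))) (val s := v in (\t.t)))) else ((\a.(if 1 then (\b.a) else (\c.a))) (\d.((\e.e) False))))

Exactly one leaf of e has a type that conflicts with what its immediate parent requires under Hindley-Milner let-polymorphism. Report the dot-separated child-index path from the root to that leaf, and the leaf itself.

Answer: 2.0.0.0 : 1

Trace:
  unify Int ~ Int
  unify Bool ~ Bool
\x._ : a -> Int
\y._ : b -> Int
  unify a -> Int ~ b -> Int
  unify a ~ b
  unify Int ~ Int
  unify Bool ~ Bool
\z._ : c -> Bool
\u._ : d -> Bool
  unify c -> Bool ~ d -> Bool
  unify c ~ d
  unify Bool ~ Bool
  unify b -> Int ~ (d -> Bool) -> e
  unify b ~ d -> Bool
  unify Int ~ e
_ _ : Int
  unify Int ~ Int
  unify Bool ~ Bool
\w._ : f -> Bool
  unify f -> Bool ~ Bool -> g
  unify f ~ Bool
  unify Bool ~ g
_ _ : Bool
let v : Bool
let p : Int
q : h
\r._ : i -> h
\q._ : h -> i -> h
v : Bool
let s : Bool
t : j
\t._ : j -> j
  unify h -> i -> h ~ (j -> j) -> k
  unify h ~ j -> j
  unify i -> j -> j ~ k
_ _ : i -> j -> j
  unify Int ~ Bool
  FAIL: mismatch Int ~ Bool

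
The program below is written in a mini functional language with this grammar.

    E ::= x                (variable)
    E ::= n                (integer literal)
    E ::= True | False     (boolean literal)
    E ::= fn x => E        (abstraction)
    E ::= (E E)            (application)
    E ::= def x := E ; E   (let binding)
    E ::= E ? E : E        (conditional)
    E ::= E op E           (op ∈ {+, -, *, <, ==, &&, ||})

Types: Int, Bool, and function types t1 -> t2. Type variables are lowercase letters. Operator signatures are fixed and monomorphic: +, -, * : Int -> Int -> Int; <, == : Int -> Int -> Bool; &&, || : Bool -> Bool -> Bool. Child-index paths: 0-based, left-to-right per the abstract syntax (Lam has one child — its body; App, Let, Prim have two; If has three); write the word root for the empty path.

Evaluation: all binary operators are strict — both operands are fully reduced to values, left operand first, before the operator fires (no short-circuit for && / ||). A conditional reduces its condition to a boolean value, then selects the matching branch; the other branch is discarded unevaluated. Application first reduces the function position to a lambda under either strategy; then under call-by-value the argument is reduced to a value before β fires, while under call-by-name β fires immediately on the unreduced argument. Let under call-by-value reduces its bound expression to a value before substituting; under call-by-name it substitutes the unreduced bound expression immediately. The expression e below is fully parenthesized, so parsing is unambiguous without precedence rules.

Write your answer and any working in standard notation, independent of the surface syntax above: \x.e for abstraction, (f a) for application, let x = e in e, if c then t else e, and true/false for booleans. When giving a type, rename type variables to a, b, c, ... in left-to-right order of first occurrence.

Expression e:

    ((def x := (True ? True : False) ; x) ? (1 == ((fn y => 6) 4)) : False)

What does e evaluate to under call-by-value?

Derivation:
step 0: (if (let x = (if true then true else false) in x) then (1 == ((\y.6) 4)) else false)
step 1: [if@0.0] (if (let x = true in x) then (1 == ((\y.6) 4)) else false)
step 2: [let@0] (if true then (1 == ((\y.6) 4)) else false)
step 3: [if@root] (1 == ((\y.6) 4))
step 4: [beta@1] (1 == 6)
step 5: [delta@root] false

Answer: false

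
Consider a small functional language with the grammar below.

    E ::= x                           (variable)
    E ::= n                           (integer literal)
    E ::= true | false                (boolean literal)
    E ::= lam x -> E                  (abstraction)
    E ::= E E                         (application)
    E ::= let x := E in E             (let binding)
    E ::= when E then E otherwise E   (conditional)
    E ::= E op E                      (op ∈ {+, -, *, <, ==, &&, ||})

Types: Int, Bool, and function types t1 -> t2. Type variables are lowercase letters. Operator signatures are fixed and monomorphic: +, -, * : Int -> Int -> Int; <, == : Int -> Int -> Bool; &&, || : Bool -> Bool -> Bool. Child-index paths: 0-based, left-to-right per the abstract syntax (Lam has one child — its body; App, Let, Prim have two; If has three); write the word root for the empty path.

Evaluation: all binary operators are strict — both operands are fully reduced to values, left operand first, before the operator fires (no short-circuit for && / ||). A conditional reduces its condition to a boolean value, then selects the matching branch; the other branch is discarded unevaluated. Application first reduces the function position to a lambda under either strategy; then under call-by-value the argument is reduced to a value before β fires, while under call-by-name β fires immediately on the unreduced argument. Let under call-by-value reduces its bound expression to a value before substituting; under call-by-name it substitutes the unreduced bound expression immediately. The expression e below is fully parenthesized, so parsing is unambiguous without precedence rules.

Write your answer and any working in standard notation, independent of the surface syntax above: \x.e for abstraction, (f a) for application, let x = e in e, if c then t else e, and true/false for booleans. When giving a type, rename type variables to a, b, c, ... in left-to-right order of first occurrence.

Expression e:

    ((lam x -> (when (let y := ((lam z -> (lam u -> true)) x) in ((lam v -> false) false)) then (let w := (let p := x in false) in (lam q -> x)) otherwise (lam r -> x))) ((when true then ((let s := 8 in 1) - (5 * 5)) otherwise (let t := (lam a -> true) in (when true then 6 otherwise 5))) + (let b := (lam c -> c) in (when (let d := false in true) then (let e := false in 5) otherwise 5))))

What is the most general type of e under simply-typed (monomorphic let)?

Derivation:
\u._ : c -> Bool
\z._ : b -> c -> Bool
x : a
  unify b -> c -> Bool ~ a -> d
  unify b ~ a
  unify c -> Bool ~ d
_ _ : c -> Bool
let y : c -> Bool
\v._ : e -> Bool
  unify e -> Bool ~ Bool -> f
  unify e ~ Bool
  unify Bool ~ f
_ _ : Bool
  unify Bool ~ Bool
x : a
let p : a
let w : Bool
x : a
\q._ : g -> a
x : a
\r._ : h -> a
  unify g -> a ~ h -> a
  unify g ~ h
  unify a ~ a
\x._ : a -> h -> a
  unify Bool ~ Bool
let s : Int
  unify Int ~ Int
  unify Int ~ Int
  unify Int ~ Int
  unify Int ~ Int
\a._ : i -> Bool
let t : i -> Bool
  unify Bool ~ Bool
  unify Int ~ Int
  unify Int ~ Int
  unify Int ~ Int
c : j
\c._ : j -> j
let b : j -> j
let d : Bool
  unify Bool ~ Bool
let e : Bool
  unify Int ~ Int
  unify Int ~ Int
  unify a -> h -> a ~ Int -> k
  unify a ~ Int
  unify h -> Int ~ k
_ _ : h -> Int

Answer: a -> Int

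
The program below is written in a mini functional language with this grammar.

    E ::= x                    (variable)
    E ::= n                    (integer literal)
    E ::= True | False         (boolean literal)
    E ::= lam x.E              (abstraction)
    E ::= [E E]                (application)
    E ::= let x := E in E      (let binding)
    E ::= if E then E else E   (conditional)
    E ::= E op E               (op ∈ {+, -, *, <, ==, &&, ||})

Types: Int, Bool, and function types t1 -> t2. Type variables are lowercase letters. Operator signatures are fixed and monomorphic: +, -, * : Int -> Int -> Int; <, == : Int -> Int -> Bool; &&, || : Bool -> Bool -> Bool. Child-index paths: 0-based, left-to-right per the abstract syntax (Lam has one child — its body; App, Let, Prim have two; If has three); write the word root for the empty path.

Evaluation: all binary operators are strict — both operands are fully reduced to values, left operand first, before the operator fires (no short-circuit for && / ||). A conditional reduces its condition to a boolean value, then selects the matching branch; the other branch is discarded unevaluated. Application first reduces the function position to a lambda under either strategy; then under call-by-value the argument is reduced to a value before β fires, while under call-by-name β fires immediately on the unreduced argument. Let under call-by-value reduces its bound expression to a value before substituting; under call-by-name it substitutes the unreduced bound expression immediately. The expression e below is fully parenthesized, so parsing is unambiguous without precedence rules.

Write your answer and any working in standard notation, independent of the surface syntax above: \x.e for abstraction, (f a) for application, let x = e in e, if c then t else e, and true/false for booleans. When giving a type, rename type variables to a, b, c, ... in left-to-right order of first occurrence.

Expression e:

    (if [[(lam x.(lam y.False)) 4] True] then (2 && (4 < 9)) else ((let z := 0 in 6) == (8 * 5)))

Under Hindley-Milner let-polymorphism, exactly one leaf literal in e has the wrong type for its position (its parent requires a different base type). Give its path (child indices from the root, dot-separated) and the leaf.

Trace:
\y._ : b -> Bool
\x._ : a -> b -> Bool
  unify a -> b -> Bool ~ Int -> c
  unify a ~ Int
  unify b -> Bool ~ c
_ _ : b -> Bool
  unify b -> Bool ~ Bool -> d
  unify b ~ Bool
  unify Bool ~ d
_ _ : Bool
  unify Bool ~ Bool
  unify Int ~ Bool
  FAIL: mismatch Int ~ Bool

Answer: 1.0 : 2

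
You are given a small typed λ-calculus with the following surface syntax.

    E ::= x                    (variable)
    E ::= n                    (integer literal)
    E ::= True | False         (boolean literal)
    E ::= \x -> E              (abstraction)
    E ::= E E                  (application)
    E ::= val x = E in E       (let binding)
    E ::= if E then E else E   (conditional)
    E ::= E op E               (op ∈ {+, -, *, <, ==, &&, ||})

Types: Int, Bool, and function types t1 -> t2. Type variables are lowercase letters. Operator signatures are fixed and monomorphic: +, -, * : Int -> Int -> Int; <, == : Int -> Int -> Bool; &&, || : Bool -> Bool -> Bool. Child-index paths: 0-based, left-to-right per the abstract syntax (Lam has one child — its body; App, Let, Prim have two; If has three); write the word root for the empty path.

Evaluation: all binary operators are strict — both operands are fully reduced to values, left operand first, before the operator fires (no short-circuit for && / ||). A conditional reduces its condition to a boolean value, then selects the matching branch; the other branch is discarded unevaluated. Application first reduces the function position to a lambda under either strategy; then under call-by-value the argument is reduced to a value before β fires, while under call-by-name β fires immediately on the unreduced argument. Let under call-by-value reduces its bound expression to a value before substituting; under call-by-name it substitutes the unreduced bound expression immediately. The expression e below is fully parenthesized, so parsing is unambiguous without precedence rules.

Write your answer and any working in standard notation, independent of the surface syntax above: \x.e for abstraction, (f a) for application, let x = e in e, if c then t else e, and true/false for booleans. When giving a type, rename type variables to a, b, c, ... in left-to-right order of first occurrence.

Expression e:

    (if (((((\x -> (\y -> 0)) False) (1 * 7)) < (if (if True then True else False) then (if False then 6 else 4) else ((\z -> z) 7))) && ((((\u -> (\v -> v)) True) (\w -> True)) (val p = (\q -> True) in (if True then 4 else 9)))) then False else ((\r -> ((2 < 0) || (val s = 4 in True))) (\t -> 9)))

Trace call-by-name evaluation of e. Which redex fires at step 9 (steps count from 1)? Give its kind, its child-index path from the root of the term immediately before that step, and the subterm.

Answer: beta at 0.1 : ((\w.true) (let p = (\q.true) in (if true then 4 else 9)))

Trace:
step 0: (if (((((\x.(\y.0)) false) (1 * 7)) < (if (if true then true else false) then (if false then 6 else 4) else ((\z.z) 7))) && ((((\u.(\v.v)) true) (\w.true)) (let p = (\q.true) in (if true then 4 else 9)))) then false else ((\r.((2 < 0) || (let s = 4 in true))) (\t.9)))
step 1: [beta@0.0.0.0] (if ((((\y.0) (1 * 7)) < (if (if true then true else false) then (if false then 6 else 4) else ((\z.z) 7))) && ((((\u.(\v.v)) true) (\w.true)) (let p = (\q.true) in (if true then 4 else 9)))) then false else ((\r.((2 < 0) || (let s = 4 in true))) (\t.9)))
step 2: [beta@0.0.0] (if ((0 < (if (if true then true else false) then (if false then 6 else 4) else ((\z.z) 7))) && ((((\u.(\v.v)) true) (\w.true)) (let p = (\q.true) in (if true then 4 else 9)))) then false else ((\r.((2 < 0) || (let s = 4 in true))) (\t.9)))
step 3: [if@0.0.1.0] (if ((0 < (if true then (if false then 6 else 4) else ((\z.z) 7))) && ((((\u.(\v.v)) true) (\w.true)) (let p = (\q.true) in (if true then 4 else 9)))) then false else ((\r.((2 < 0) || (let s = 4 in true))) (\t.9)))
step 4: [if@0.0.1] (if ((0 < (if false then 6 else 4)) && ((((\u.(\v.v)) true) (\w.true)) (let p = (\q.true) in (if true then 4 else 9)))) then false else ((\r.((2 < 0) || (let s = 4 in true))) (\t.9)))
step 5: [if@0.0.1] (if ((0 < 4) && ((((\u.(\v.v)) true) (\w.true)) (let p = (\q.true) in (if true then 4 else 9)))) then false else ((\r.((2 < 0) || (let s = 4 in true))) (\t.9)))
step 6: [delta@0.0] (if (true && ((((\u.(\v.v)) true) (\w.true)) (let p = (\q.true) in (if true then 4 else 9)))) then false else ((\r.((2 < 0) || (let s = 4 in true))) (\t.9)))
step 7: [beta@0.1.0.0] (if (true && (((\v.v) (\w.true)) (let p = (\q.true) in (if true then 4 else 9)))) then false else ((\r.((2 < 0) || (let s = 4 in true))) (\t.9)))
step 8: [beta@0.1.0] (if (true && ((\w.true) (let p = (\q.true) in (if true then 4 else 9)))) then false else ((\r.((2 < 0) || (let s = 4 in true))) (\t.9)))
step 9: [beta@0.1] (if (true && true) then false else ((\r.((2 < 0) || (let s = 4 in true))) (\t.9)))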